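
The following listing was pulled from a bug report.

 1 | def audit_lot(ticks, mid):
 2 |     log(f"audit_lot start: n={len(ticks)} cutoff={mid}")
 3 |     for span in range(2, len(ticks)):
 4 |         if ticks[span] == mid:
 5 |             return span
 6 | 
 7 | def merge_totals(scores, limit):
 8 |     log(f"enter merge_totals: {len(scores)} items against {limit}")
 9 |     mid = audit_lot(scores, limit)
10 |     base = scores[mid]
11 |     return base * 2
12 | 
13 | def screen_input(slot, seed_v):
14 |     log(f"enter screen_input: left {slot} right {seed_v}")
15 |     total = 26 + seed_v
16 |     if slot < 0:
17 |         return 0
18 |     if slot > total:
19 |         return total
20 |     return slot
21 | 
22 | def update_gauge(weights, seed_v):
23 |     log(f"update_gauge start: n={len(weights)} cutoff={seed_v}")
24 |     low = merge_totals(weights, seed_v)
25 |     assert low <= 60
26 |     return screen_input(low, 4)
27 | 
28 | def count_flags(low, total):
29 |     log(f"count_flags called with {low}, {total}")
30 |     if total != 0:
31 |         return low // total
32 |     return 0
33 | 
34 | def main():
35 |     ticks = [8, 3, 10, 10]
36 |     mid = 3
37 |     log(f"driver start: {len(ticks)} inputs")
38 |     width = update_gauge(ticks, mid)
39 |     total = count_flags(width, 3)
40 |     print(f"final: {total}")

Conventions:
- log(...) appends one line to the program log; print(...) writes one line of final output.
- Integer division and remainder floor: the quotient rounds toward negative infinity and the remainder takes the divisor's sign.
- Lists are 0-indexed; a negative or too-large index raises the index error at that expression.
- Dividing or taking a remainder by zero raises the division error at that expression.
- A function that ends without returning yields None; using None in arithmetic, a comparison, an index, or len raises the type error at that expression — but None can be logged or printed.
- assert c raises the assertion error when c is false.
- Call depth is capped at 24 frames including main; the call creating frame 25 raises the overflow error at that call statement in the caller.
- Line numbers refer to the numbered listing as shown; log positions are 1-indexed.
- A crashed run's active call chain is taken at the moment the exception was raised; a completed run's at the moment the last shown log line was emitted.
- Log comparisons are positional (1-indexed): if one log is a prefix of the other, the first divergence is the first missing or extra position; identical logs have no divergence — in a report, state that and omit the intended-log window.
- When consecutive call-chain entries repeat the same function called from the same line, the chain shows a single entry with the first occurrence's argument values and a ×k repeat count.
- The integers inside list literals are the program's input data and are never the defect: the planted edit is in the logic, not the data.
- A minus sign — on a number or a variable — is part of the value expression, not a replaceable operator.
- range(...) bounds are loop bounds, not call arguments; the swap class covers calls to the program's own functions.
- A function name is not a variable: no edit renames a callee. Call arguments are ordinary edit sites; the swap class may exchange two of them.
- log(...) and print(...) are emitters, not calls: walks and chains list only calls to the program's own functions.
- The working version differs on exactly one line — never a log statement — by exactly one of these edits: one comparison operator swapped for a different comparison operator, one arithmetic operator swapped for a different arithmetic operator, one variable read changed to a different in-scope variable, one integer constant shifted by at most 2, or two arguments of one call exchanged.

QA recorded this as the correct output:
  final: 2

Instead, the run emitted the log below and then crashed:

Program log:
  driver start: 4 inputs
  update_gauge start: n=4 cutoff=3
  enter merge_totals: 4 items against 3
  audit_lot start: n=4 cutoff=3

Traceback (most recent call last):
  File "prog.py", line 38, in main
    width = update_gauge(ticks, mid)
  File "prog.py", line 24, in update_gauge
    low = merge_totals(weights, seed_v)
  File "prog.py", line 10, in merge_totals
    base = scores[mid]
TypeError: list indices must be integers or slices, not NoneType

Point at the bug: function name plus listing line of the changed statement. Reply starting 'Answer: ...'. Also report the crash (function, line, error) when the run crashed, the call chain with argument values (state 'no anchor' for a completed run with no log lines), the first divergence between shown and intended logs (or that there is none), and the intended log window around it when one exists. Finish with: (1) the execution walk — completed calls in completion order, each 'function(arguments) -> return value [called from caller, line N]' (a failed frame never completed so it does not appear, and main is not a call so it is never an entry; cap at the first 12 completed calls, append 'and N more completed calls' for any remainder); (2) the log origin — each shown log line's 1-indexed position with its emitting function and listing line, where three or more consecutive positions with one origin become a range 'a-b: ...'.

Answer: the defect is in audit_lot at line 3.
Core observation: A complete run would log 'enter screen_input: left 6 right 4' next, but this one stopped at 4 lines.
Crash: merge_totals, line 10, TypeError.
Call chain: main -> update_gauge([8, 3, 10, 10], 3) (called at line 38) -> merge_totals([8, 3, 10, 10], 3) (called at line 24).
First divergence: position 5; the shown log stops at 4 lines while the working version next logs 'enter screen_input: left 6 right 4'.
Intended log window:
  3: enter merge_totals: 4 items against 3
  4: audit_lot start: n=4 cutoff=3
  5: enter screen_input: left 6 right 4
  6: count_flags called with 6, 3
Execution walk:
  audit_lot([8, 3, 10, 10], 3) -> None  [called from merge_totals, line 9]
Log origin:
  1: from main, line 37
  2: from update_gauge, line 23
  3: from merge_totals, line 8
  4: from audit_lot, line 2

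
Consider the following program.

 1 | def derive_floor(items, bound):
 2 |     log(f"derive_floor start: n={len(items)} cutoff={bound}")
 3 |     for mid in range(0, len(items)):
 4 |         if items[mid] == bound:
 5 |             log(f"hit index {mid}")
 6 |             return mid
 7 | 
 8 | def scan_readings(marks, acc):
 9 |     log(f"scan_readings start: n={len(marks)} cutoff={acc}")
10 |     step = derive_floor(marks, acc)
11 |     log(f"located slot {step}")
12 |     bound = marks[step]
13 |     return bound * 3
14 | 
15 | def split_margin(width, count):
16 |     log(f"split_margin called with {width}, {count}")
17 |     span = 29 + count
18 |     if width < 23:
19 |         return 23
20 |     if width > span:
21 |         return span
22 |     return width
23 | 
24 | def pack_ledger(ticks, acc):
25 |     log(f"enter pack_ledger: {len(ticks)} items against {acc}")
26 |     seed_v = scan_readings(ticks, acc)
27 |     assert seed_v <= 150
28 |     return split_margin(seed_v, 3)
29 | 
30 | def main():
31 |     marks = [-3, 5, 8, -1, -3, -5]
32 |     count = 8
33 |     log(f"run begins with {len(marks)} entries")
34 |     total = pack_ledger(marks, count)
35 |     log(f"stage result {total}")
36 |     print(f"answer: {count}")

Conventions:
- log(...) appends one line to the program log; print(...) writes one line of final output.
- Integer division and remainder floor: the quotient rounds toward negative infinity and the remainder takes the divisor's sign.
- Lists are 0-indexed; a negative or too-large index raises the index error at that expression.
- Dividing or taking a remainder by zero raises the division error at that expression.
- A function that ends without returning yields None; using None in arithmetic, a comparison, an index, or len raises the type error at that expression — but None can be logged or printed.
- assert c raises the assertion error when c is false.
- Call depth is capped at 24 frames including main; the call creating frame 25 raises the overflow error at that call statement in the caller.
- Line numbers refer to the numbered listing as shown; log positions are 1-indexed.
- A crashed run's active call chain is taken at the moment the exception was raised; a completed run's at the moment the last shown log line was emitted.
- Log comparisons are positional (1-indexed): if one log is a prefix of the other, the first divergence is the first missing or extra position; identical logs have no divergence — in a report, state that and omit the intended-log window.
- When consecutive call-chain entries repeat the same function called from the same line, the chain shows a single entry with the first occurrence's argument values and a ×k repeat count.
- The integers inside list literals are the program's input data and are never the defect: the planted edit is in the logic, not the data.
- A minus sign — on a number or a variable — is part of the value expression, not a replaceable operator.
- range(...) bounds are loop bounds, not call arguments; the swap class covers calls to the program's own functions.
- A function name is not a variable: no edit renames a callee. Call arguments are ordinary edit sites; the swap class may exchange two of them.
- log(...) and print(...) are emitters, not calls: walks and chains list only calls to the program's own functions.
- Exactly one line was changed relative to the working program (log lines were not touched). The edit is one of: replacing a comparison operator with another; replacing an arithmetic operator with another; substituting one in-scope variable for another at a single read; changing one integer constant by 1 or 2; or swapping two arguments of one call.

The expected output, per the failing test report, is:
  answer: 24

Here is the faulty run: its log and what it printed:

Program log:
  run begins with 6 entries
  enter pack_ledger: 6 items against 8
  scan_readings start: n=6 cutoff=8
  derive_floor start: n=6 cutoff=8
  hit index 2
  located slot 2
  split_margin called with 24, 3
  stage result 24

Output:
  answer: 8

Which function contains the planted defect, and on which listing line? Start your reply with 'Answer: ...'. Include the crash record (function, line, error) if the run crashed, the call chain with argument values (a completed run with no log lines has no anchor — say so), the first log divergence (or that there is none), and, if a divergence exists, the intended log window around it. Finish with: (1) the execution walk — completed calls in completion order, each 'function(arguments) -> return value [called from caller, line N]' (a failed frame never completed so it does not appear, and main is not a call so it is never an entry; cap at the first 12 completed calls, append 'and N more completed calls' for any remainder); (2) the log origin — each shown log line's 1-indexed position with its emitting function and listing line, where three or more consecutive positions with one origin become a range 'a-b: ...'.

Answer: the defect is in main at line 36.
Key observation: No log line changed; the fault shows up purely in the output.
Call chain: main.
First divergence: none (the log streams are identical).
Execution walk:
  derive_floor([-3, 5, 8, -1, -3, -5], 8) -> 2  [called from scan_readings, line 10]
  scan_readings([-3, 5, 8, -1, -3, -5], 8) -> 24  [called from pack_ledger, line 26]
  split_margin(24, 3) -> 24  [called from pack_ledger, line 28]
  pack_ledger([-3, 5, 8, -1, -3, -5], 8) -> 24  [called from main, line 34]
Log line origins:
  1: logged in main at line 33
  2: logged in pack_ledger at line 25
  3: logged in scan_readings at line 9
  4: logged in derive_floor at line 2
  5: logged in derive_floor at line 5
  6: logged in scan_readings at line 11
  7: logged in split_margin at line 16
  8: logged in main at line 35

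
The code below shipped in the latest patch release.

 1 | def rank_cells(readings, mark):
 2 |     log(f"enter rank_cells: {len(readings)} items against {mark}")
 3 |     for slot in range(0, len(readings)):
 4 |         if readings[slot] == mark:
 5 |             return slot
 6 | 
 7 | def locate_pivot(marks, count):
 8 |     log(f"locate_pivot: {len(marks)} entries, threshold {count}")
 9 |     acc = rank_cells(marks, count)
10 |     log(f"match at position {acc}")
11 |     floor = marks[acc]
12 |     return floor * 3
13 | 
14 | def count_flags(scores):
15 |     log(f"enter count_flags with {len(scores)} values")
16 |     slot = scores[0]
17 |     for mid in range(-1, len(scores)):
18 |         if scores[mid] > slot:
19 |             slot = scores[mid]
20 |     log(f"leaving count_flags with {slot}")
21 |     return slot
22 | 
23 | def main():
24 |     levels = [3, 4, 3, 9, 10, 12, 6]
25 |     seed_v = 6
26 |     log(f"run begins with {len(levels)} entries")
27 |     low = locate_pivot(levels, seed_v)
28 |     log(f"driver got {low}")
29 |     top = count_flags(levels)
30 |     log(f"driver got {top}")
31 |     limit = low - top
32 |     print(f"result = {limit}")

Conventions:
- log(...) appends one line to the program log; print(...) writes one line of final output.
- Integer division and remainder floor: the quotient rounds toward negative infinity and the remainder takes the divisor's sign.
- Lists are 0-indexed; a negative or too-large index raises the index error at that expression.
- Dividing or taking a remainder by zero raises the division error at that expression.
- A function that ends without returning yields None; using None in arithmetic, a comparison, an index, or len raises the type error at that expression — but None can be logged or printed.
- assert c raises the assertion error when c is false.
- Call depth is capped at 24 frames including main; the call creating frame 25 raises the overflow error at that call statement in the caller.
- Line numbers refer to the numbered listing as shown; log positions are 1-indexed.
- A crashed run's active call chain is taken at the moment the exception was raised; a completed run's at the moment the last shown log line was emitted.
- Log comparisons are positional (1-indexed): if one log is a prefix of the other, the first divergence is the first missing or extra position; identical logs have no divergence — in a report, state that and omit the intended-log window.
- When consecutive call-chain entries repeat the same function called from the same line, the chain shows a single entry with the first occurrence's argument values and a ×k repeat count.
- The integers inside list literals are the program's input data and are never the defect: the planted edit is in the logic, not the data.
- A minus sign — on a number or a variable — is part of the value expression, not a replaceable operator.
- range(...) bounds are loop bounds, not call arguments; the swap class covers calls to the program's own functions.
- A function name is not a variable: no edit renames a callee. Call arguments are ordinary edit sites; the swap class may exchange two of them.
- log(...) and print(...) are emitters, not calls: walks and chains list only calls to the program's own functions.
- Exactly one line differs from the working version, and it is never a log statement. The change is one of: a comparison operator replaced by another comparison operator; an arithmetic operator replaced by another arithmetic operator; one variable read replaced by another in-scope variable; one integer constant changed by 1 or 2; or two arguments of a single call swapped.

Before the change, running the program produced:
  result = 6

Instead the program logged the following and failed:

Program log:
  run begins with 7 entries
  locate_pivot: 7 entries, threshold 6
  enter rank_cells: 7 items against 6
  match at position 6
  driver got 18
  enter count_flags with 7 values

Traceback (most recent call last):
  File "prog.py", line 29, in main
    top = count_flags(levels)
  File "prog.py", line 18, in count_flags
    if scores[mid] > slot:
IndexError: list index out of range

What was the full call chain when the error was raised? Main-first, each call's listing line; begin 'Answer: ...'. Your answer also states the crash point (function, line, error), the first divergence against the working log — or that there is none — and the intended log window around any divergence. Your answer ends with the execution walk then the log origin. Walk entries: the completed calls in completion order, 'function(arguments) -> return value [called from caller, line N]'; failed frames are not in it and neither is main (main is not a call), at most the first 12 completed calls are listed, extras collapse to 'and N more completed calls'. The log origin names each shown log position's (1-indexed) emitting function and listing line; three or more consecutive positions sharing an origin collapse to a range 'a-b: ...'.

Answer: main -> count_flags (called at line 29).
Core observation: The shown log is a 6-line prefix of the intended one, whose next entry is 'leaving count_flags with 12'.
Crash: count_flags, line 18, IndexError.
First divergence: position 7 — after 6 matching lines the faulty run goes silent; intended next line 'leaving count_flags with 12'.
Intended log window:
  5: driver got 18
  6: enter count_flags with 7 values
  7: leaving count_flags with 12
  8: driver got 12
Execution walk:
  rank_cells([3, 4, 3, 9, 10, 12, 6], 6) -> 6  [called from locate_pivot, line 9]
  locate_pivot([3, 4, 3, 9, 10, 12, 6], 6) -> 18  [called from main, line 27]
Log origin:
  1 — main, line 26
  2 — locate_pivot, line 8
  3 — rank_cells, line 2
  4 — locate_pivot, line 10
  5 — main, line 28
  6 — count_flags, line 15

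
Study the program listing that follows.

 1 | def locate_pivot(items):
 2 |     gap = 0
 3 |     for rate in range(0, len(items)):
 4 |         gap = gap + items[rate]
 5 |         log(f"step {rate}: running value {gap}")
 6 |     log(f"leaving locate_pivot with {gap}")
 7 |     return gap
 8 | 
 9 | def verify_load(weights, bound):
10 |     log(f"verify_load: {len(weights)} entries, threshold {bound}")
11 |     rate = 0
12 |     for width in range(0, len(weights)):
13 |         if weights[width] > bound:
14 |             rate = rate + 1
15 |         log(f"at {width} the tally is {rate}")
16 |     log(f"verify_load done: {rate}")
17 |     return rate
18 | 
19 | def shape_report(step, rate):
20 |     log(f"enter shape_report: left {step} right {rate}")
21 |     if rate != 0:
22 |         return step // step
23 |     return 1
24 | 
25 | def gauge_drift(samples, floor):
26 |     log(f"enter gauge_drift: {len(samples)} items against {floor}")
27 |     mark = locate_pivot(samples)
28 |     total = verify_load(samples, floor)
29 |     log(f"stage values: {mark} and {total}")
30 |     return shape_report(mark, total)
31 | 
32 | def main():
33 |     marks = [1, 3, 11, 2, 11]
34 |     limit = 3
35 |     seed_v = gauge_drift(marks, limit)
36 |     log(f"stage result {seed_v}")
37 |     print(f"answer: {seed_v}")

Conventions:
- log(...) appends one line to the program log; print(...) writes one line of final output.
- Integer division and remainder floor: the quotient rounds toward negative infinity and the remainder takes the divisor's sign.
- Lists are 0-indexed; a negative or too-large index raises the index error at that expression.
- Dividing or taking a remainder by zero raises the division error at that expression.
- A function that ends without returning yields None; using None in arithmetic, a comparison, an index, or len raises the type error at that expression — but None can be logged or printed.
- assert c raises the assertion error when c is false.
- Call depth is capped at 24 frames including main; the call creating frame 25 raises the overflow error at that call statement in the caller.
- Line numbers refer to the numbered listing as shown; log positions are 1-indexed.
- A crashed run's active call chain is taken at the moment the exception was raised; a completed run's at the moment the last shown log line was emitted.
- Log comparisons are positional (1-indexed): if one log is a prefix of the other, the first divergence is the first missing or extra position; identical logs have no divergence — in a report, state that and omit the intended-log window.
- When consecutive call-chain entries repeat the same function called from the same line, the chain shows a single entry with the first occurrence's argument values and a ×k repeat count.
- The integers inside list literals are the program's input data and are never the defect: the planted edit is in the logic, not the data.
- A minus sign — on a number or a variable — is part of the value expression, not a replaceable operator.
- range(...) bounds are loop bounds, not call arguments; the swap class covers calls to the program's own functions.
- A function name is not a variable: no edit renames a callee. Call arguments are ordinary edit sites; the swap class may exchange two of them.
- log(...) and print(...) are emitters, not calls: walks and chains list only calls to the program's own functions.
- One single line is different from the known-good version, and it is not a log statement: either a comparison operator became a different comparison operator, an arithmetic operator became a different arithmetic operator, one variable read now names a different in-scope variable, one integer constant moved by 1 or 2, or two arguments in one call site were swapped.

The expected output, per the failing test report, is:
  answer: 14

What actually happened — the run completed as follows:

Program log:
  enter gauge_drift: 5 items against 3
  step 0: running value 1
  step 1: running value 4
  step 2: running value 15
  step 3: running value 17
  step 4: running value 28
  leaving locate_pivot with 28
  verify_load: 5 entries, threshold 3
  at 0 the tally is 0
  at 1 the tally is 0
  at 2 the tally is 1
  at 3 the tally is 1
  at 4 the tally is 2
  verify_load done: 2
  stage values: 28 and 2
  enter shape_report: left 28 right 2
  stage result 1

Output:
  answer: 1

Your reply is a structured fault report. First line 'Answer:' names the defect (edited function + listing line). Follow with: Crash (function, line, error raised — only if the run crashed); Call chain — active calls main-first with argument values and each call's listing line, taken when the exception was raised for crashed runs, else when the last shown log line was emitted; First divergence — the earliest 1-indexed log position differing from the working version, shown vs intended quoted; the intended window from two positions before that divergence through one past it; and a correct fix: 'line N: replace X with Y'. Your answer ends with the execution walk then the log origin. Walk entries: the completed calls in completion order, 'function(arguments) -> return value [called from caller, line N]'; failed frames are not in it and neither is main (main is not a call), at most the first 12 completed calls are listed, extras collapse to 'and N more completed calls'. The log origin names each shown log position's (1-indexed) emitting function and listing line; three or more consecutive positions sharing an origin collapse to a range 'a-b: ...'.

Answer: the defect is in shape_report at line 22.
Key fact: Log line 17 is where behavior first shows: 'stage result 1' appears instead of 'stage result 14'.
Call chain: main.
First divergence: at position 17 the run shows 'stage result 1' where the working version logs 'stage result 14'.
Intended log window:
  15: stage values: 28 and 2
  16: enter shape_report: left 28 right 2
  17: stage result 14
Execution walk:
  locate_pivot([1, 3, 11, 2, 11]) -> 28  [called from gauge_drift, line 27]
  verify_load([1, 3, 11, 2, 11], 3) -> 2  [called from gauge_drift, line 28]
  shape_report(28, 2) -> 1  [called from gauge_drift, line 30]
  gauge_drift([1, 3, 11, 2, 11], 3) -> 1  [called from main, line 35]
Log origins:
  1: emitted by gauge_drift (line 26)
  2-6: emitted by locate_pivot (line 5)
  7: emitted by locate_pivot (line 6)
  8: emitted by verify_load (line 10)
  9-13: emitted by verify_load (line 15)
  14: emitted by verify_load (line 16)
  15: emitted by gauge_drift (line 29)
  16: emitted by shape_report (line 20)
  17: emitted by main (line 36)
A correct fix: line 22: replace `step // step` with `step // rate`.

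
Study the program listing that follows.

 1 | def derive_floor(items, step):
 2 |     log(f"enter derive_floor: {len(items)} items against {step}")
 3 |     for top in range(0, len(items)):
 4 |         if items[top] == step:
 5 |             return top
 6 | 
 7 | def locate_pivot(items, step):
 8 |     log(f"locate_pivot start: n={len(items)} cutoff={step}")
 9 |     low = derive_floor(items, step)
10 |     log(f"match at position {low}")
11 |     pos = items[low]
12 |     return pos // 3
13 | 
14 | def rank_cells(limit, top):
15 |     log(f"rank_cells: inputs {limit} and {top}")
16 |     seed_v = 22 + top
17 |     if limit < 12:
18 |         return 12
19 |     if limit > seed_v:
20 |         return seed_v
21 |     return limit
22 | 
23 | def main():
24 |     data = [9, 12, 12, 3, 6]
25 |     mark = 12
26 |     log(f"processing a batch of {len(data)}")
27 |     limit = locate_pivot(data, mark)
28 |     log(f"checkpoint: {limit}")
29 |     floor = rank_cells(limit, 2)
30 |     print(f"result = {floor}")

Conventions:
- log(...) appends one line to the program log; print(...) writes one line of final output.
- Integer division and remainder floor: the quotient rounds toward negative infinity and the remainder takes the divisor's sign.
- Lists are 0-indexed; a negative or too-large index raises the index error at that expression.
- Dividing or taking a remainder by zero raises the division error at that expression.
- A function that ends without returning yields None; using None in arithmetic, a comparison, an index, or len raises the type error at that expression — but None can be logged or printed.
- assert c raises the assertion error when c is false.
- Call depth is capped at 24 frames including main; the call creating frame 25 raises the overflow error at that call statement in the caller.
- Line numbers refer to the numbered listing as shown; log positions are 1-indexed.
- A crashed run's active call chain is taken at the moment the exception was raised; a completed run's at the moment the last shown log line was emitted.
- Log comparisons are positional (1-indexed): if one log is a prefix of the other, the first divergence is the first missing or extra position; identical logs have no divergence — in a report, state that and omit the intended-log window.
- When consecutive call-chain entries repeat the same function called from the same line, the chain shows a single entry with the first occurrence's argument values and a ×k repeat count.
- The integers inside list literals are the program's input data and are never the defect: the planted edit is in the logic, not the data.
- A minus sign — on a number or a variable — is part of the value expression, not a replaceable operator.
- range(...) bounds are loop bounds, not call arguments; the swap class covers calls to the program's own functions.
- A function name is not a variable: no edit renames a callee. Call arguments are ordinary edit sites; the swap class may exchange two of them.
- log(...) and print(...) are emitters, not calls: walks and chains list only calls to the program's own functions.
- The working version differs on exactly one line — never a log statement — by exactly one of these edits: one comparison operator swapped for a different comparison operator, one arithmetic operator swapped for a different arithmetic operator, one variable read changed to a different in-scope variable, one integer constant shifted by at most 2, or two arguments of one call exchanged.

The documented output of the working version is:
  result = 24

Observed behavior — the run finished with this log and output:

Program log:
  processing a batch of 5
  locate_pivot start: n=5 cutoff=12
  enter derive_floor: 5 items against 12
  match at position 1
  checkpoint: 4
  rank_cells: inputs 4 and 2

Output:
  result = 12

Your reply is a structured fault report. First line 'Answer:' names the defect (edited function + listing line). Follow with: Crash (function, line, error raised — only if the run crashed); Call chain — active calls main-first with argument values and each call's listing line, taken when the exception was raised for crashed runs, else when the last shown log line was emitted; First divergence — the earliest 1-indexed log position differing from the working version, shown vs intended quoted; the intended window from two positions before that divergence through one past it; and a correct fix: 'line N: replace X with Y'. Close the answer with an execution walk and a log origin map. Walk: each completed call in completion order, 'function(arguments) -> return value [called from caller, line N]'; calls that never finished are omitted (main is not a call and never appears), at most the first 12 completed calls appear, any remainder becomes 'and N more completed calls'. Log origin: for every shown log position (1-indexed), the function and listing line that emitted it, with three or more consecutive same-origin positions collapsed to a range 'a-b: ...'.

Answer: the defect is in locate_pivot at line 12.
Core observation: At log position 5 the runs split — shown 'checkpoint: 4', but the working version logs 'checkpoint: 36'.
Call chain: main -> rank_cells(4, 2) (called at line 29).
First divergence: position 5 — the shown line 'checkpoint: 4' should read 'checkpoint: 36'.
Intended log window:
  3: enter derive_floor: 5 items against 12
  4: match at position 1
  5: checkpoint: 36
  6: rank_cells: inputs 36 and 2
Execution walk:
  derive_floor([9, 12, 12, 3, 6], 12) -> 1  [called from locate_pivot, line 9]
  locate_pivot([9, 12, 12, 3, 6], 12) -> 4  [called from main, line 27]
  rank_cells(4, 2) -> 12  [called from main, line 29]
Log origin:
  1: logged in main at line 26
  2: logged in locate_pivot at line 8
  3: logged in derive_floor at line 2
  4: logged in locate_pivot at line 10
  5: logged in main at line 28
  6: logged in rank_cells at line 15
A correct fix: line 12: replace `//` with `*`.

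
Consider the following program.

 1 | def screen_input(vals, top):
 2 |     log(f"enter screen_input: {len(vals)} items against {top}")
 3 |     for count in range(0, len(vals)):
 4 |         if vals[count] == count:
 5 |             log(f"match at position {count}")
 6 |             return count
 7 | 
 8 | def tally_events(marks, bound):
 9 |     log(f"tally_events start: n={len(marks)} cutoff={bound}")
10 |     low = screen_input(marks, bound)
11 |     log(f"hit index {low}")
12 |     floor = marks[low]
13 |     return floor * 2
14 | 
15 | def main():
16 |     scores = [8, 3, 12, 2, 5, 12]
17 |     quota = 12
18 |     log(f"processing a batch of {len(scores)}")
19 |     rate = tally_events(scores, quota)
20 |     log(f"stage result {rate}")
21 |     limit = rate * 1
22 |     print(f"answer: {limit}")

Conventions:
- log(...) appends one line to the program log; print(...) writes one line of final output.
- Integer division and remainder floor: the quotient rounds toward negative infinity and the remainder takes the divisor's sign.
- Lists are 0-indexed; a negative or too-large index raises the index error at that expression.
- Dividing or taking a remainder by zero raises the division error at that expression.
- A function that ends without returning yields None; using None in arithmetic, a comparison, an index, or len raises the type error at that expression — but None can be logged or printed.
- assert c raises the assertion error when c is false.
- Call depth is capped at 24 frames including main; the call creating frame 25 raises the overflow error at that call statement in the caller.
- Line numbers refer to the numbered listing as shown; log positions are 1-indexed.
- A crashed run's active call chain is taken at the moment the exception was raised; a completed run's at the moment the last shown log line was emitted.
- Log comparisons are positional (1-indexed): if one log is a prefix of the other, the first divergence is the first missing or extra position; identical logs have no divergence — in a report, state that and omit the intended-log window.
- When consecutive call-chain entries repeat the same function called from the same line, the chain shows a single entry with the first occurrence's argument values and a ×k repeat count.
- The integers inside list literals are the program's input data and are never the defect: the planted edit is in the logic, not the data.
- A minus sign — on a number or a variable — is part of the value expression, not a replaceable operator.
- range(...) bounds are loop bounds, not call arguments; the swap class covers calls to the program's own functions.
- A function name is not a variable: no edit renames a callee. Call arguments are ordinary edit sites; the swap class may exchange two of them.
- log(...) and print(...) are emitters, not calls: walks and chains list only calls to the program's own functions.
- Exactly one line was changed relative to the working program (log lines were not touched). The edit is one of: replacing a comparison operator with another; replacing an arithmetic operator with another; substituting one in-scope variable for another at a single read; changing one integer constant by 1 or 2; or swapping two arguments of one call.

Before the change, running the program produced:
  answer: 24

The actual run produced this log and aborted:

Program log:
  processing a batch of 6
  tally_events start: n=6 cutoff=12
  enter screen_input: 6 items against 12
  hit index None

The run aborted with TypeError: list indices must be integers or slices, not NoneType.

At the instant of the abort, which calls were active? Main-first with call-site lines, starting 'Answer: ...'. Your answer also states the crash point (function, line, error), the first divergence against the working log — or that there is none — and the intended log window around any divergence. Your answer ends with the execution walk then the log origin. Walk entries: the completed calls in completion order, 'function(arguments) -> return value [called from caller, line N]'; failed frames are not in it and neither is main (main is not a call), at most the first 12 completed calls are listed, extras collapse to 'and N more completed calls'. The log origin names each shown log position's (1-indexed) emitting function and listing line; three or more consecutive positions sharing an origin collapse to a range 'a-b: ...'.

Answer: main -> tally_events (called at line 19).
Key observation: Everything matches until log position 4, which reads 'hit index None' in place of 'match at position 2'.
Crash: tally_events, line 12, TypeError.
First divergence: position 4 — shown 'hit index None', intended 'match at position 2'.
Intended log window:
  2: tally_events start: n=6 cutoff=12
  3: enter screen_input: 6 items against 12
  4: match at position 2
  5: hit index 2
Execution walk:
  screen_input([8, 3, 12, 2, 5, 12], 12) -> None  [called from tally_events, line 10]
Origin of each log line:
  1: emitted by main (line 18)
  2: emitted by tally_events (line 9)
  3: emitted by screen_input (line 2)
  4: emitted by tally_events (line 11)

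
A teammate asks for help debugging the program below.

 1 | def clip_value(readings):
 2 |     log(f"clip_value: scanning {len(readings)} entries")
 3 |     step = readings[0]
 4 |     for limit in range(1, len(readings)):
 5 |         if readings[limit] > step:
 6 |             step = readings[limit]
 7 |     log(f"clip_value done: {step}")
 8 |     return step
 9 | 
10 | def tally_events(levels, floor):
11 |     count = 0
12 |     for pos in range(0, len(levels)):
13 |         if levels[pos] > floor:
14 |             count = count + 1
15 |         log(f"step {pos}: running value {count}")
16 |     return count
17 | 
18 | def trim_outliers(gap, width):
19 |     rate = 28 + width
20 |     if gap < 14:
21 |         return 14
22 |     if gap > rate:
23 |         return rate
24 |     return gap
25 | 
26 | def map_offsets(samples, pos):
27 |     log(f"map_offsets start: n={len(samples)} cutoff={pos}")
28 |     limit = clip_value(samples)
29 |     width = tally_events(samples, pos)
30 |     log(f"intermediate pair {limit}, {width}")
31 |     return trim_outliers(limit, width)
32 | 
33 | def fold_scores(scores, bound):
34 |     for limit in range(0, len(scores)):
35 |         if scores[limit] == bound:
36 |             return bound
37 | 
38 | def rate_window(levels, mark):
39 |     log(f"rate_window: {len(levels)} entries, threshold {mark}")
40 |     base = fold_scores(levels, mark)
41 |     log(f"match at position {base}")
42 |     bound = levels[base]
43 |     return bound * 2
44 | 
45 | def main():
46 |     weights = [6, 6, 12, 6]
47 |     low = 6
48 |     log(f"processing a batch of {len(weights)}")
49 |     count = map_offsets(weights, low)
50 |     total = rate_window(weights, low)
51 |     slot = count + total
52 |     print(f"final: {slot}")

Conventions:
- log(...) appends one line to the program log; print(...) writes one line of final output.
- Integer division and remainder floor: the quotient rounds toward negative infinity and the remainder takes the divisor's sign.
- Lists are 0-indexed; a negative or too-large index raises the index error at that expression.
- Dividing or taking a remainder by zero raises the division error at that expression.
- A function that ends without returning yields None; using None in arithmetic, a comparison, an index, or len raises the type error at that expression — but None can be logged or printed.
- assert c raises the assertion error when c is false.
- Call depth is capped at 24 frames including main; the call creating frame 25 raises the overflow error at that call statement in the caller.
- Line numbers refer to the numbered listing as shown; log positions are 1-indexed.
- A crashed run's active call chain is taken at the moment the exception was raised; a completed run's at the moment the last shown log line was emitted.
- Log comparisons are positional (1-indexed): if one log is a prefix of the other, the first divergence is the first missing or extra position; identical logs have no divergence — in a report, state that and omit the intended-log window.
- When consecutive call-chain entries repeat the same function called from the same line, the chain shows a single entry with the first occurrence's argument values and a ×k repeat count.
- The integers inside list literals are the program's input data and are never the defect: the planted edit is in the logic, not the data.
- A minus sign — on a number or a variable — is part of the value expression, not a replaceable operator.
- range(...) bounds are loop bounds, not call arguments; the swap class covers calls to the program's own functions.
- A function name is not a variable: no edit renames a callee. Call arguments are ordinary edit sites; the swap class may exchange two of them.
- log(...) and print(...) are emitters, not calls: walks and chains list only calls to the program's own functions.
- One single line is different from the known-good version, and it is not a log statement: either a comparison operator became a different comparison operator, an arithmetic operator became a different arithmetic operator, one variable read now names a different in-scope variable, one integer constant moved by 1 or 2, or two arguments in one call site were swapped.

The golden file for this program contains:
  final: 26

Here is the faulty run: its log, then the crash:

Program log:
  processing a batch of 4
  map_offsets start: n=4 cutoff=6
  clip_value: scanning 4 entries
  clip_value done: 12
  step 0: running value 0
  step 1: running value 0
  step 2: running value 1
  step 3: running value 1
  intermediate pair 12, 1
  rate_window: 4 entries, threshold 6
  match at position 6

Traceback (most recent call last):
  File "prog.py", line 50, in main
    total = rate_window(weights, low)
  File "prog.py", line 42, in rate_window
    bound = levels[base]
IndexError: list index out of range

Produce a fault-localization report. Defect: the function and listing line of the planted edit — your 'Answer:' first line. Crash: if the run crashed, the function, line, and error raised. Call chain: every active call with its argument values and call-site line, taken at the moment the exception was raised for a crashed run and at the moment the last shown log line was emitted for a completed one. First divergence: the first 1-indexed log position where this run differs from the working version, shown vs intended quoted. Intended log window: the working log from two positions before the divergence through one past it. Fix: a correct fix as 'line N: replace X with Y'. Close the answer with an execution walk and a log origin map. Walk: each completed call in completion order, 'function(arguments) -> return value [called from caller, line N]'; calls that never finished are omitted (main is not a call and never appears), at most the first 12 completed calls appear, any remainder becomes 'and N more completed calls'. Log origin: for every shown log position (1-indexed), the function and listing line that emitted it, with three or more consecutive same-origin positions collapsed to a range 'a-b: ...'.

Answer: the defect is in fold_scores at line 36.
Core observation: Everything matches until log position 11, which reads 'match at position 6' in place of 'match at position 0'.
Crash: rate_window, line 42, IndexError.
Call chain: main -> rate_window([6, 6, 12, 6], 6) (called at line 50).
First divergence: position 11 — shown 'match at position 6', intended 'match at position 0'.
Intended log window:
  9: intermediate pair 12, 1
  10: rate_window: 4 entries, threshold 6
  11: match at position 0
Execution walk:
  clip_value([6, 6, 12, 6]) -> 12  [called from map_offsets, line 28]
  tally_events([6, 6, 12, 6], 6) -> 1  [called from map_offsets, line 29]
  trim_outliers(12, 1) -> 14  [called from map_offsets, line 31]
  map_offsets([6, 6, 12, 6], 6) -> 14  [called from main, line 49]
  fold_scores([6, 6, 12, 6], 6) -> 6  [called from rate_window, line 40]
Origin of each log line:
  1: logged in main at line 48
  2: logged in map_offsets at line 27
  3: logged in clip_value at line 2
  4: logged in clip_value at line 7
  5-8: logged in tally_events at line 15
  9: logged in map_offsets at line 30
  10: logged in rate_window at line 39
  11: logged in rate_window at line 41
A correct fix: line 36: replace `bound` with `limit`.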